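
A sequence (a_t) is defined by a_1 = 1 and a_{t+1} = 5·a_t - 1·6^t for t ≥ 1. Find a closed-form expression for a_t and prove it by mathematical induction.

Computing the first terms: a_1 = 1, a_2 = -1, a_3 = -41. This suggests a_t = 7·5^(t - 1) - 6^t.
Base case (t = 1): the formula gives 1 = 1 = a_1.
Suppose the result is true for t = p, so a_p = 7·5^(p - 1) - 6^p.
Then a_{p+1} = 5·a_p - 1·6^p = 5·(7·5^(p - 1) - 6^p) - 1·6^p = 7·5^p - 6^(p + 1) = 7·5^((p+1) - 1) - 6^(p+1),
which is the claimed formula at t = p+1.
This completes the induction.

a_t = 7·5^(t - 1) - 6^t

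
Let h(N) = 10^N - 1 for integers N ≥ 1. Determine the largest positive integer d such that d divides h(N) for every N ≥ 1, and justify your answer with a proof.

Computing the first values: h(1) = 9 and h(2) = 99; gcd(9, 99) = 9, so d ≤ 9.
We prove 9 | 10^N - 1 for all N ≥ 1 by induction on N.
For the base case N = 1: h(1) = 9 = 9·(1), so 9 | h(1).
For the inductive step, assume it holds for an arbitrary p ≥ 1, i.e. 9 | h(p). Then
10^{p+1} − 1^{p+1} = 10·10^p − 1·1^p = 10·(10^p − 1^p) + (9)·1^p. The first term is divisible by 9 by the inductive hypothesis, and the second term (9)·1^p is divisible by 9 since 9 | 9. Hence 9 | h(p+1).
Hence, by induction on N, the claim holds for every N ≥ 1.
Therefore the largest such d is 9.

d = 9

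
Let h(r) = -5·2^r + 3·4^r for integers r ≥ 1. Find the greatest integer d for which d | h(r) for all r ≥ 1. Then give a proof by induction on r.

d = 2

Computing the first values: h(1) = 2 and h(2) = 28; gcd(2, 28) = 2, so d ≤ 2.
We prove 2 | -5·2^r + 3·4^r for all r ≥ 1 by induction on r.
When r = 1: h(1) = 2 = 2·(1), so 2 | h(1).
Suppose the result is true for r = p, i.e. 2 | h(p). Then
h(p+1) − 4·h(p) = (-5·2^(p+1) + 3·4^(p+1)) − 4·(-5·2^p + 3·4^p) = (-5)·2^p·(2 − 4) = (10)·2^p. Since 2 | h(p) by the inductive hypothesis, 2 | 4·h(p); and 2 | 10 since 10 = 2·5. Therefore 2 | h(p+1).
This completes the induction.
Therefore the largest such d is 2.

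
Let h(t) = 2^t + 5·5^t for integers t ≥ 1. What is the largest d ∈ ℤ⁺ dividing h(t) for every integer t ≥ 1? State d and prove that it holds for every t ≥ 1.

d = 3

Computing the first values: h(1) = 27 and h(2) = 129; gcd(27, 129) = 3, so d ≤ 3.
We prove 3 | 2^t + 5·5^t for all t ≥ 1 by induction on t.
Base case (t = 1): h(1) = 27 = 3·(9), so 3 | h(1).
Suppose the result is true for t = i, i.e. 3 | h(i). Then
h(i+1) − 5·h(i) = (2^(i+1) + 5·5^(i+1)) − 5·(2^i + 5·5^i) = (1)·2^i·(2 − 5) = (-3)·2^i. Since 3 | h(i) by the inductive hypothesis, 3 | 5·h(i); and 3 | -3 since -3 = 3·-1. Therefore 3 | h(i+1).
By induction, the statement is established for all t ≥ 1.
Therefore the largest such d is 3.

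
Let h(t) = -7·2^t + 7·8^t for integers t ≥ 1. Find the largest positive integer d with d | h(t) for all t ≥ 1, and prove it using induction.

d = 42

Computing the first values: h(1) = 42 and h(2) = 420; gcd(42, 420) = 42, so d ≤ 42.
We prove 42 | -7·2^t + 7·8^t for all t ≥ 1 by induction on t.
When t = 1: h(1) = 42 = 42·(1), so 42 | h(1).
Suppose the result is true for t = i, i.e. 42 | h(i). Then
h(i+1) − 8·h(i) = (-7·2^(i+1) + 7·8^(i+1)) − 8·(-7·2^i + 7·8^i) = (-7)·2^i·(2 − 8) = (42)·2^i. Since 42 | h(i) by the inductive hypothesis, 42 | 8·h(i); and 42 | 42 since 42 = 42·1. Therefore 42 | h(i+1).
Hence, by induction on t, the claim holds for every t ≥ 1.
Therefore the largest such d is 42.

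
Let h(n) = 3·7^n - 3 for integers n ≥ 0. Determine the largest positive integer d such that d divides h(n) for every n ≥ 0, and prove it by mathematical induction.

Computing the first values: h(0) = 0 and h(1) = 18; gcd(0, 18) = 18, so d ≤ 18.
We prove 18 | 3·7^n - 3 for all n ≥ 0 by induction on n.
When n = 0: h(0) = 0 = 18·(0), so 18 | h(0).
Inductive step: suppose the statement holds for some r ≥ 0, i.e. 18 | h(r). Then
h(r+1) = 3·7^(r+1) - 3 = 7·(3·7^r - 3) + 18 = 7·h(r) + 18. The first term is divisible by 18 by the inductive hypothesis, and 18 is divisible by 18. Hence 18 | h(r+1).
Hence, by induction on n, the claim holds for every n ≥ 0.
Therefore the largest such d is 18.

d = 18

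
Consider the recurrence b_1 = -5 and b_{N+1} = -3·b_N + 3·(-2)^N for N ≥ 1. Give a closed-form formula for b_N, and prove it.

Computing the first terms: b_1 = -5, b_2 = 9, b_3 = -15. This suggests b_N = 3(-2)^N + (-3)^(N - 1).
Base case (N = 1): the formula gives -5 = -5 = b_1.
Suppose the result is true for N = i, so b_i = 3(-2)^i + (-3)^(i - 1).
Then b_{i+1} = -3·b_i + 3·(-2)^i = -3·(3(-2)^i + (-3)^(i - 1)) + 3·(-2)^i = 3(-2)^(i + 1) + (-3)^i = 3(-2)^(i+1) + (-3)^((i+1) - 1),
which is the claimed formula at N = i+1.
By the principle of mathematical induction, the result holds for all N ≥ 1.

b_N = 3(-2)^N + (-3)^(N - 1)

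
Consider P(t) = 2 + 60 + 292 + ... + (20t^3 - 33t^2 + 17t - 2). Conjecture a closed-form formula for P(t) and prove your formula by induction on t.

P(t) = t(5t^3 - t^2 - 3t + 1)

We claim P(t) = t(5t^3 - t^2 - 3t + 1) for all t ≥ 1.
Base step (t = 1): P(1) = 2, and the closed form gives 2. They agree.
Inductive step: assume the claim holds for t = i, so P(i) = i(5i^3 - i^2 - 3i + 1).
Then P(i+1) = P(i) + (20i^3 + 27i^2 + 11i + 2) = (i(5i^3 - i^2 - 3i + 1)) + (20i^3 + 27i^2 + 11i + 2).
Simplifying, P(i+1) = (i + 1)(5i^3 + 14i^2 + 10i + 2) = (i+1)(5(i+1)^3 - (i+1)^2 - 3(i+1) + 1),
which is the closed form with t = i+1.
This completes the induction.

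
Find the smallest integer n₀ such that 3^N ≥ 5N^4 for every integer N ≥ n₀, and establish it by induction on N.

n₀ = 10

At N = 9: 19683 < 32805, so the inequality fails and n₀ ≥ 10. We prove 3^N ≥ 5N^4 for all N ≥ 10.
For the base case N = 10: 3^N = 59049 and 5N^4 = 50000, so 59049 ≥ 50000.
Inductive step: suppose the statement holds for some i ≥ 10, so 3^i ≥ 5i^4.
Then 3^(i + 1) = 3·(3^i) ≥ 3·(5i^4).
Also, for i ≥ 10 we have 3·(5i^4) ≥ 5(i+1)^4, since 3 ≥ (1 + 1/i)^4 for all i ≥ 10.
Combining, 3^(i + 1) ≥ 5(i+1)^4.
This completes the induction.
Hence the smallest such n₀ is 10.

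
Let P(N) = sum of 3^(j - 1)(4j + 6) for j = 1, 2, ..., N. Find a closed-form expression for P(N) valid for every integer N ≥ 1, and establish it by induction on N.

We claim P(N) = 2·3^N(N + 1) - 2 for all N ≥ 1.
Base case (N = 1): P(1) = 10, and the closed form gives 10. They agree.
For the inductive step, assume it holds for an arbitrary j ≥ 1, so P(j) = 2·3^j(j + 1) - 2.
Then P(j+1) = P(j) + (3^j(4j + 10)) = (2·3^j(j + 1) - 2) + (3^j(4j + 10)).
Simplifying, P(j+1) = 6·3^j·j + 12·3^j - 2 = 2·3^(j+1)((j+1) + 1) - 2,
which is the closed form with N = j+1.
This completes the induction.

P(N) = 2·3^N(N + 1) - 2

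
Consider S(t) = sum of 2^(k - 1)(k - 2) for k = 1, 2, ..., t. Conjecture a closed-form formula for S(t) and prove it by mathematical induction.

We claim S(t) = 2^t(t - 3) + 3 for all t ≥ 1.
Base step (t = 1): S(1) = -1, and the closed form gives -1. They agree.
Inductive step: assume the claim holds for t = k, so S(k) = 2^k(k - 3) + 3.
Then S(k+1) = S(k) + (2^k(k - 1)) = (2^k(k - 3) + 3) + (2^k(k - 1)).
Simplifying, S(k+1) = 2^(k + 1)k - 2^(k + 2) + 3 = 2^(k+1)((k+1) - 3) + 3,
which is the closed form with t = k+1.
By induction, the statement is established for all t ≥ 1.

S(t) = 2^t(t - 3) + 3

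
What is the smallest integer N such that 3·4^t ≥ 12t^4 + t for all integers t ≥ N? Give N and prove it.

At t = 6: 12288 < 15558, so the inequality fails and N ≥ 7. We prove 3·4^t ≥ 12t^4 + t for all t ≥ 7.
Base step (t = 7): 3·4^t = 49152 and 12t^4 + t = 28819, so 49152 ≥ 28819.
Suppose the result is true for t = j, so 3·4^j ≥ 12j^4 + j.
Then 3·4^(j + 1) = 4·(3·4^j) ≥ 4·(12j^4 + j).
Also, for j ≥ 7 we have 4·(12j^4 + j) ≥ 12(j+1)^4 + (j+1), since 4·(12j^4 + j) − (12(j+1)^4 + (j+1)) = 36j^4 - 48j^3 - 72j^2 - 45j - 13, which is nonnegative for all j ≥ 7.
Combining, 3·4^(j + 1) ≥ 12(j+1)^4 + (j+1).
Hence, by induction on t, the claim holds for every t ≥ 7.
Hence the smallest such N is 7.

N = 7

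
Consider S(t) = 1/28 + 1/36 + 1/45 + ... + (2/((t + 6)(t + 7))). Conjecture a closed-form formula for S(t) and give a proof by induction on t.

S(t) = 2t/(7(t + 7))

We claim S(t) = 2t/(7(t + 7)) for all t ≥ 1.
Base case (t = 1): S(1) = 1/28, and the closed form gives 1/28. They agree.
Inductive step: suppose the statement holds for some r ≥ 1, so S(r) = 2r/(7(r + 7)).
Then S(r+1) = S(r) + (2/((r + 7)(r + 8))) = (2r/(7(r + 7))) + (2/((r + 7)(r + 8))).
Simplifying, S(r+1) = 2(r + 1)/(7(r + 8)) = 2(r+1)/(7((r+1) + 7)),
which is the closed form with t = r+1.
By induction, the statement is established for all t ≥ 1.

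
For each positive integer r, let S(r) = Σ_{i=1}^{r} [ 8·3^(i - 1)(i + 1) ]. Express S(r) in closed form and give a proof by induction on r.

S(r) = 2·3^r(2r + 1) - 2

We claim S(r) = 2·3^r(2r + 1) - 2 for all r ≥ 1.
Base case (r = 1): S(1) = 16, and the closed form gives 16. They agree.
Suppose the result is true for r = i, so S(i) = 2·3^i(2i + 1) - 2.
Then S(i+1) = S(i) + (8·3^i(i + 2)) = (2·3^i(2i + 1) - 2) + (8·3^i(i + 2)).
Simplifying, S(i+1) = 12·3^i·i + 18·3^i - 2 = 2·3^(i+1)(2(i+1) + 1) - 2,
which is the closed form with r = i+1.
By induction, the statement is established for all r ≥ 1.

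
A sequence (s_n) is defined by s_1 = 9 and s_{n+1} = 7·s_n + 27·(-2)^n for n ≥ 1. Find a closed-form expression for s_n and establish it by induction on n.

s_n = -3(-2)^n + 3·7^(n - 1)

Computing the first terms: s_1 = 9, s_2 = 9, s_3 = 171. This suggests s_n = -3(-2)^n + 3·7^(n - 1).
Base step (n = 1): the formula gives 9 = 9 = s_1.
For the inductive step, assume it holds for an arbitrary m ≥ 1, so s_m = -3(-2)^m + 3·7^(m - 1).
Then s_{m+1} = 7·s_m + 27·(-2)^m = 7·(-3(-2)^m + 3·7^(m - 1)) + 27·(-2)^m = -3(-2)^(m + 1) + 3·7^m = -3(-2)^(m+1) + 3·7^((m+1) - 1),
which is the claimed formula at n = m+1.
By induction, the statement is established for all n ≥ 1.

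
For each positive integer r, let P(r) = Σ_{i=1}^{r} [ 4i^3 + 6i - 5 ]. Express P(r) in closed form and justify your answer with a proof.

We claim P(r) = r(r^3 + 2r^2 + 4r - 2) for all r ≥ 1.
Base case (r = 1): P(1) = 5, and the closed form gives 5. They agree.
Inductive step: suppose the statement holds for some i ≥ 1, so P(i) = i(i^3 + 2i^2 + 4i - 2).
Then P(i+1) = P(i) + (6i + 4(i + 1)^3 + 1) = (i(i^3 + 2i^2 + 4i - 2)) + (6i + 4(i + 1)^3 + 1).
Simplifying, P(i+1) = (i + 1)(i^3 + 5i^2 + 11i + 5) = (i+1)((i+1)^3 + 2(i+1)^2 + 4(i+1) - 2),
which is the closed form with r = i+1.
This completes the induction.

P(r) = r(r^3 + 2r^2 + 4r - 2)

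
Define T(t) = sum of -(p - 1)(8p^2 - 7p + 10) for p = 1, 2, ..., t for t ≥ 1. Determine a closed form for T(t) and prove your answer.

We claim T(t) = -t(t - 1)(2t^2 + t + 4) for all t ≥ 1.
Base step (t = 1): T(1) = 0, and the closed form gives 0. They agree.
Suppose the result is true for t = p, so T(p) = p(-2p^3 + p^2 - 3p + 4).
Then T(p+1) = T(p) + (p(-8p^2 - 9p - 11)) = (p(-2p^3 + p^2 - 3p + 4)) + (p(-8p^2 - 9p - 11)).
Simplifying, T(p+1) = -p(p + 1)(2p^2 + 5p + 7) = -(p+1)((p+1) - 1)(2(p+1)^2 + (p+1) + 4),
which is the closed form with t = p+1.
By induction, the statement is established for all t ≥ 1.

T(t) = -t(t - 1)(2t^2 + t + 4)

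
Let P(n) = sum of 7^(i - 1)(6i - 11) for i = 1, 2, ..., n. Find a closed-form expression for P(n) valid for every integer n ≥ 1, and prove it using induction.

We claim P(n) = 7^n(n - 2) + 2 for all n ≥ 1.
Base step (n = 1): P(1) = -5, and the closed form gives -5. They agree.
For the inductive step, assume it holds for an arbitrary i ≥ 1, so P(i) = 7^i(i - 2) + 2.
Then P(i+1) = P(i) + (7^i(6i - 5)) = (7^i(i - 2) + 2) + (7^i(6i - 5)).
Simplifying, P(i+1) = 7^(i + 1)i - 7^(i + 1) + 2 = 7^(i+1)((i+1) - 2) + 2,
which is the closed form with n = i+1.
By induction, the statement is established for all n ≥ 1.

P(n) = 7^n(n - 2) + 2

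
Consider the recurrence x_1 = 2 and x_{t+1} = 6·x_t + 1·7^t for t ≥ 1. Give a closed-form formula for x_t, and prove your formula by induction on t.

Computing the first terms: x_1 = 2, x_2 = 19, x_3 = 163. This suggests x_t = -5·6^(t - 1) + 7^t.
Base case (t = 1): the formula gives 2 = 2 = x_1.
Inductive step: assume the claim holds for t = i, so x_i = -5·6^(i - 1) + 7^i.
Then x_{i+1} = 6·x_i + 1·7^i = 6·(-5·6^(i - 1) + 7^i) + 1·7^i = -5·6^i + 7^(i + 1) = -5·6^((i+1) - 1) + 7^(i+1),
which is the claimed formula at t = i+1.
By the principle of mathematical induction, the result holds for all t ≥ 1.

x_t = -5·6^(t - 1) + 7^t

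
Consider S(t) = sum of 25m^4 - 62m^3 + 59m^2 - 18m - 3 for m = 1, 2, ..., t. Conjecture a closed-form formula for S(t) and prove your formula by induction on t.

We claim S(t) = t(5t^4 - 3t^3 - 3t^2 + 5t - 3) for all t ≥ 1.
Base step (t = 1): S(1) = 1, and the closed form gives 1. They agree.
Suppose the result is true for t = m, so S(m) = m(5m^4 - 3m^3 - 3m^2 + 5m - 3).
Then S(m+1) = S(m) + (25m^4 + 38m^3 + 23m^2 + 14m + 1) = (m(5m^4 - 3m^3 - 3m^2 + 5m - 3)) + (25m^4 + 38m^3 + 23m^2 + 14m + 1).
Simplifying, S(m+1) = (m + 1)(5m^4 + 17m^3 + 18m^2 + 10m + 1) = (m+1)(5(m+1)^4 - 3(m+1)^3 - 3(m+1)^2 + 5(m+1) - 3),
which is the closed form with t = m+1.
Hence, by induction on t, the claim holds for every t ≥ 1.

S(t) = t(5t^4 - 3t^3 - 3t^2 + 5t - 3)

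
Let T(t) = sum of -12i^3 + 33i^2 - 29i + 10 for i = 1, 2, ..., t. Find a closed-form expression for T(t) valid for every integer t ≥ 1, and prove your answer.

We claim T(t) = -t(3t^3 - 5t^2 + t - 1) for all t ≥ 1.
Base case (t = 1): T(1) = 2, and the closed form gives 2. They agree.
Suppose the result is true for t = i, so T(i) = i(-3i^3 + 5i^2 - i + 1).
Then T(i+1) = T(i) + (-12i^3 - 3i^2 + i + 2) = (i(-3i^3 + 5i^2 - i + 1)) + (-12i^3 - 3i^2 + i + 2).
Simplifying, T(i+1) = -(i + 1)(3i^3 + 4i^2 - 2) = -(i+1)(3(i+1)^3 - 5(i+1)^2 + (i+1) - 1),
which is the closed form with t = i+1.
By induction, the statement is established for all t ≥ 1.

T(t) = -t(3t^3 - 5t^2 + t - 1)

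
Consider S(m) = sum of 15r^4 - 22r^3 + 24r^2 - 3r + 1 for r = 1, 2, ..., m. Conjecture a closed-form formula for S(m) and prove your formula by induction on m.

S(m) = m(3m^4 + 2m^3 + 2m^2 + 5m + 3)

We claim S(m) = m(3m^4 + 2m^3 + 2m^2 + 5m + 3) for all m ≥ 1.
Base case (m = 1): S(1) = 15, and the closed form gives 15. They agree.
Suppose the result is true for m = r, so S(r) = r(3r^4 + 2r^3 + 2r^2 + 5r + 3).
Then S(r+1) = S(r) + (15r^4 + 38r^3 + 48r^2 + 39r + 15) = (r(3r^4 + 2r^3 + 2r^2 + 5r + 3)) + (15r^4 + 38r^3 + 48r^2 + 39r + 15).
Simplifying, S(r+1) = (r + 1)(3r^4 + 14r^3 + 26r^2 + 27r + 15) = (r+1)(3(r+1)^4 + 2(r+1)^3 + 2(r+1)^2 + 5(r+1) + 3),
which is the closed form with m = r+1.
This completes the induction.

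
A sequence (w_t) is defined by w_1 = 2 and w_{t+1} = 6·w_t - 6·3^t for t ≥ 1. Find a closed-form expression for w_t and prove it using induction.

w_t = 2·3^t - 4·6^(t - 1)

Computing the first terms: w_1 = 2, w_2 = -6, w_3 = -90. This suggests w_t = 2·3^t - 4·6^(t - 1).
Base step (t = 1): the formula gives 2 = 2 = w_1.
Inductive step: suppose the statement holds for some j ≥ 1, so w_j = 2·3^j - 4·6^(j - 1).
Then w_{j+1} = 6·w_j - 6·3^j = 6·(2·3^j - 4·6^(j - 1)) - 6·3^j = 2·3^(j + 1) - 4·6^j = 2·3^(j+1) - 4·6^((j+1) - 1),
which is the claimed formula at t = j+1.
By the principle of mathematical induction, the result holds for all t ≥ 1.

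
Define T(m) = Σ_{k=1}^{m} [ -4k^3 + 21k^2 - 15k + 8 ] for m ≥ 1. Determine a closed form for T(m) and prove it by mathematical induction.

T(m) = -m(m^3 - 5m^2 - 2m - 4)

We claim T(m) = -m(m^3 - 5m^2 - 2m - 4) for all m ≥ 1.
When m = 1: T(1) = 10, and the closed form gives 10. They agree.
Suppose the result is true for m = k, so T(k) = k(-k^3 + 5k^2 + 2k + 4).
Then T(k+1) = T(k) + (-4k^3 + 9k^2 + 15k + 10) = (k(-k^3 + 5k^2 + 2k + 4)) + (-4k^3 + 9k^2 + 15k + 10).
Simplifying, T(k+1) = -(k + 1)(k^3 - 2k^2 - 9k - 10) = -(k+1)((k+1)^3 - 5(k+1)^2 - 2(k+1) - 4),
which is the closed form with m = k+1.
Hence, by induction on m, the claim holds for every m ≥ 1.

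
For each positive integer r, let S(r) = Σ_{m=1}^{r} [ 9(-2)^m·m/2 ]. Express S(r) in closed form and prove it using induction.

We claim S(r) = (-2)^r(3r + 1) - 1 for all r ≥ 1.
Base step (r = 1): S(1) = -9, and the closed form gives -9. They agree.
Inductive step: assume the claim holds for r = m, so S(m) = (-2)^m(3m + 1) - 1.
Then S(m+1) = S(m) + (9(-2)^m(-m - 1)) = ((-2)^m(3m + 1) - 1) + (9(-2)^m(-m - 1)).
Simplifying, S(m+1) = -6(-2)^m·m - 8(-2)^m - 1 = (-2)^(m+1)(3(m+1) + 1) - 1,
which is the closed form with r = m+1.
This completes the induction.

S(r) = (-2)^r(3r + 1) - 1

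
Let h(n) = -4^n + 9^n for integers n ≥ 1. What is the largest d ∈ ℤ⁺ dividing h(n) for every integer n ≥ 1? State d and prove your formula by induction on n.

d = 5

Computing the first values: h(1) = 5 and h(2) = 65; gcd(5, 65) = 5, so d ≤ 5.
We prove 5 | -4^n + 9^n for all n ≥ 1 by induction on n.
When n = 1: h(1) = 5 = 5·(1), so 5 | h(1).
For the inductive step, assume it holds for an arbitrary i ≥ 1, i.e. 5 | h(i). Then
9^{i+1} − 4^{i+1} = 9·9^i − 4·4^i = 9·(9^i − 4^i) + (5)·4^i. The first term is divisible by 5 by the inductive hypothesis, and the second term (5)·4^i is divisible by 5 since 5 | 5. Hence 5 | h(i+1).
Hence, by induction on n, the claim holds for every n ≥ 1.
Therefore the largest such d is 5.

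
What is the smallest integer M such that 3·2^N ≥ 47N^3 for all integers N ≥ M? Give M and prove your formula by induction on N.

At N = 15: 98304 < 158625, so the inequality fails and M ≥ 16. We prove 3·2^N ≥ 47N^3 for all N ≥ 16.
For the base case N = 16: 3·2^N = 196608 and 47N^3 = 192512, so 196608 ≥ 192512.
Inductive step: assume the claim holds for N = p, so 3·2^p ≥ 47p^3.
Then 3·2^(p + 1) = 2·(3·2^p) ≥ 2·(47p^3).
Also, for p ≥ 16 we have 2·(47p^3) ≥ 47(p+1)^3, since 2 ≥ (1 + 1/p)^3 for all p ≥ 16.
Combining, 3·2^(p + 1) ≥ 47(p+1)^3.
By induction, the statement is established for all N ≥ 16.
Hence the smallest such M is 16.

M = 16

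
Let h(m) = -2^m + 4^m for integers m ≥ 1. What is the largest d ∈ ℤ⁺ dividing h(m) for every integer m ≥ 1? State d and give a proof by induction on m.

d = 2

Computing the first values: h(1) = 2 and h(2) = 12; gcd(2, 12) = 2, so d ≤ 2.
We prove 2 | -2^m + 4^m for all m ≥ 1 by induction on m.
For the base case m = 1: h(1) = 2 = 2·(1), so 2 | h(1).
Suppose the result is true for m = k, i.e. 2 | h(k). Then
4^{k+1} − 2^{k+1} = 4·4^k − 2·2^k = 4·(4^k − 2^k) + (2)·2^k. The first term is divisible by 2 by the inductive hypothesis, and the second term (2)·2^k is divisible by 2 since 2 | 2. Hence 2 | h(k+1).
By the principle of mathematical induction, the result holds for all m ≥ 1.
Therefore the largest such d is 2.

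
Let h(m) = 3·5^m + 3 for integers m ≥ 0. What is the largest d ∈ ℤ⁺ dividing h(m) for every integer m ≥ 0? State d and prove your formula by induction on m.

d = 6

Computing the first values: h(0) = 6 and h(1) = 18; gcd(6, 18) = 6, so d ≤ 6.
We prove 6 | 3·5^m + 3 for all m ≥ 0 by induction on m.
For the base case m = 0: h(0) = 6 = 6·(1), so 6 | h(0).
For the inductive step, assume it holds for an arbitrary p ≥ 0, i.e. 6 | h(p). Then
h(p+1) = 3·5^(p+1) + 3 = 5·(3·5^p + 3) - 12 = 5·h(p) - 12. The first term is divisible by 6 by the inductive hypothesis, and -12 is divisible by 6. Hence 6 | h(p+1).
This completes the induction.
Therefore the largest such d is 6.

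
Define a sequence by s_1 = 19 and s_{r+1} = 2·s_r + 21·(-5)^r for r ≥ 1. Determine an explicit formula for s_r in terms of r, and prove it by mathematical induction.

Computing the first terms: s_1 = 19, s_2 = -67, s_3 = 391. This suggests s_r = -3(-5)^r + 2^(r + 1).
For the base case r = 1: the formula gives 19 = 19 = s_1.
For the inductive step, assume it holds for an arbitrary m ≥ 1, so s_m = -3(-5)^m + 2^(m + 1).
Then s_{m+1} = 2·s_m + 21·(-5)^m = 2·(-3(-5)^m + 2^(m + 1)) + 21·(-5)^m = -3(-5)^(m + 1) + 2^(m + 2) = -3(-5)^(m+1) + 2^((m+1) + 1),
which is the claimed formula at r = m+1.
By the principle of mathematical induction, the result holds for all r ≥ 1.

s_r = -3(-5)^r + 2^(r + 1)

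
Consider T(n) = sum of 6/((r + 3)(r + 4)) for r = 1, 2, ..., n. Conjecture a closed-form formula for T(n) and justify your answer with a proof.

T(n) = 3n/(2(n + 4))

We claim T(n) = 3n/(2(n + 4)) for all n ≥ 1.
Base case (n = 1): T(1) = 3/10, and the closed form gives 3/10. They agree.
Inductive step: suppose the statement holds for some r ≥ 1, so T(r) = 3r/(2(r + 4)).
Then T(r+1) = T(r) + (6/((r + 4)(r + 5))) = (3r/(2(r + 4))) + (6/((r + 4)(r + 5))).
Simplifying, T(r+1) = 3(r + 1)/(2(r + 5)) = 3(r+1)/(2((r+1) + 4)),
which is the closed form with n = r+1.
By the principle of mathematical induction, the result holds for all n ≥ 1.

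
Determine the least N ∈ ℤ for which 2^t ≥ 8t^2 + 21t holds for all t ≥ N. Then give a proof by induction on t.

At t = 9: 512 < 837, so the inequality fails and N ≥ 10. We prove 2^t ≥ 8t^2 + 21t for all t ≥ 10.
Base step (t = 10): 2^t = 1024 and 8t^2 + 21t = 1010, so 1024 ≥ 1010.
Inductive step: assume the claim holds for t = k, so 2^k ≥ 8k^2 + 21k.
Then 2^(k + 1) = 2·(2^k) ≥ 2·(8k^2 + 21k).
Also, for k ≥ 10 we have 2·(8k^2 + 21k) ≥ 8(k+1)^2 + 21(k+1), since 2·(8k^2 + 21k) − (8(k+1)^2 + 21(k+1)) = 8k^2 + 5k - 29, which is nonnegative for all k ≥ 10.
Combining, 2^(k + 1) ≥ 8(k+1)^2 + 21(k+1).
This completes the induction.
Hence the smallest such N is 10.

N = 10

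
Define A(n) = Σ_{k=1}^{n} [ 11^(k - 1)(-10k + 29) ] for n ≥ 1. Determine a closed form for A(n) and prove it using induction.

A(n) = 11^n(-n + 3) - 3

We claim A(n) = 11^n(-n + 3) - 3 for all n ≥ 1.
Base case (n = 1): A(1) = 19, and the closed form gives 19. They agree.
Inductive step: assume the claim holds for n = k, so A(k) = 11^k(-k + 3) - 3.
Then A(k+1) = A(k) + (11^k(-10k + 19)) = (11^k(-k + 3) - 3) + (11^k(-10k + 19)).
Simplifying, A(k+1) = -11·11^k·k + 22·11^k - 3 = 11^(k+1)(-(k+1) + 3) - 3,
which is the closed form with n = k+1.
By induction, the statement is established for all n ≥ 1.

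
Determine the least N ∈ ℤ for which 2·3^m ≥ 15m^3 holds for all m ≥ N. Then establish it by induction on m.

At m = 7: 4374 < 5145, so the inequality fails and N ≥ 8. We prove 2·3^m ≥ 15m^3 for all m ≥ 8.
Base case (m = 8): 2·3^m = 13122 and 15m^3 = 7680, so 13122 ≥ 7680.
Inductive step: suppose the statement holds for some j ≥ 8, so 2·3^j ≥ 15j^3.
Then 2·3^(j + 1) = 3·(2·3^j) ≥ 3·(15j^3).
Also, for j ≥ 8 we have 3·(15j^3) ≥ 15(j+1)^3, since 3 ≥ (1 + 1/j)^3 for all j ≥ 8.
Combining, 2·3^(j + 1) ≥ 15(j+1)^3.
By induction, the statement is established for all m ≥ 8.
Hence the smallest such N is 8.

N = 8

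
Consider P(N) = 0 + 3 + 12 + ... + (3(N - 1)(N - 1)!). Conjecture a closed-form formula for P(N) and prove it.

P(N) = 3N! - 3

We claim P(N) = 3N! - 3 for all N ≥ 1.
Base step (N = 1): P(1) = 0, and the closed form gives 0. They agree.
For the inductive step, assume it holds for an arbitrary j ≥ 1, so P(j) = 3j! - 3.
Then P(j+1) = P(j) + (3j·j!) = (3j! - 3) + (3j·j!).
Simplifying, P(j+1) = 3(j+1)! - 3,
which is the closed form with N = j+1.
By induction, the statement is established for all N ≥ 1.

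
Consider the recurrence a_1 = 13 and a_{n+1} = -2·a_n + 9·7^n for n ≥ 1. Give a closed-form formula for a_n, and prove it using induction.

a_n = -3(-2)^n + 7^n

Computing the first terms: a_1 = 13, a_2 = 37, a_3 = 367. This suggests a_n = -3(-2)^n + 7^n.
When n = 1: the formula gives 13 = 13 = a_1.
Inductive step: assume the claim holds for n = j, so a_j = -3(-2)^j + 7^j.
Then a_{j+1} = -2·a_j + 9·7^j = -2·(-3(-2)^j + 7^j) + 9·7^j = -3(-2)^(j + 1) + 7^(j + 1),
which is the claimed formula at n = j+1.
Hence, by induction on n, the claim holds for every n ≥ 1.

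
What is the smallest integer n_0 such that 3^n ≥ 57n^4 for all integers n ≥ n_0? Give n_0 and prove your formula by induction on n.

n_0 = 14

At n = 13: 1594323 < 1627977, so the inequality fails and n_0 ≥ 14. We prove 3^n ≥ 57n^4 for all n ≥ 14.
Base case (n = 14): 3^n = 4782969 and 57n^4 = 2189712, so 4782969 ≥ 2189712.
Inductive step: suppose the statement holds for some m ≥ 14, so 3^m ≥ 57m^4.
Then 3^(m + 1) = 3·(3^m) ≥ 3·(57m^4).
Also, for m ≥ 14 we have 3·(57m^4) ≥ 57(m+1)^4, since 3 ≥ (1 + 1/m)^4 for all m ≥ 14.
Combining, 3^(m + 1) ≥ 57(m+1)^4.
By induction, the statement is established for all n ≥ 14.
Hence the smallest such n_0 is 14.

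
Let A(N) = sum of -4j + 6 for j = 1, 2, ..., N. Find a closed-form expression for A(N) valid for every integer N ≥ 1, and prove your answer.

We claim A(N) = -2N(N - 2) for all N ≥ 1.
Base step (N = 1): A(1) = 2, and the closed form gives 2. They agree.
For the inductive step, assume it holds for an arbitrary j ≥ 1, so A(j) = 2j(-j + 2).
Then A(j+1) = A(j) + (-4j + 2) = (2j(-j + 2)) + (-4j + 2).
Simplifying, A(j+1) = -2(j - 1)(j + 1) = -2(j+1)((j+1) - 2),
which is the closed form with N = j+1.
This completes the induction.

A(N) = -2N(N - 2)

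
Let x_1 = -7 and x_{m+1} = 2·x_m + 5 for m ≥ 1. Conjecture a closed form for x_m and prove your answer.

Computing the first terms: x_1 = -7, x_2 = -9, x_3 = -13. This suggests x_m = -2^m - 5.
For the base case m = 1: the formula gives -7 = -7 = x_1.
Inductive step: suppose the statement holds for some i ≥ 1, so x_i = -2^i - 5.
Then x_{i+1} = 2·x_i + 5 = 2·(-2^i - 5) + 5 = -2^(i + 1) - 5,
which is the claimed formula at m = i+1.
By the principle of mathematical induction, the result holds for all m ≥ 1.

x_m = -2^m - 5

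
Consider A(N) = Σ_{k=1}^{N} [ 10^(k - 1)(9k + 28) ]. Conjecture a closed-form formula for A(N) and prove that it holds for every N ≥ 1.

A(N) = 10^N(N + 3) - 3

We claim A(N) = 10^N(N + 3) - 3 for all N ≥ 1.
Base step (N = 1): A(1) = 37, and the closed form gives 37. They agree.
For the inductive step, assume it holds for an arbitrary k ≥ 1, so A(k) = 10^k(k + 3) - 3.
Then A(k+1) = A(k) + (10^k(9k + 37)) = (10^k(k + 3) - 3) + (10^k(9k + 37)).
Simplifying, A(k+1) = 10·10^k·k + 40·10^k - 3 = 10^(k+1)((k+1) + 3) - 3,
which is the closed form with N = k+1.
Hence, by induction on N, the claim holds for every N ≥ 1.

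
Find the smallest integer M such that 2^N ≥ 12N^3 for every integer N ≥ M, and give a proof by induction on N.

At N = 15: 32768 < 40500, so the inequality fails and M ≥ 16. We prove 2^N ≥ 12N^3 for all N ≥ 16.
For the base case N = 16: 2^N = 65536 and 12N^3 = 49152, so 65536 ≥ 49152.
Inductive step: assume the claim holds for N = m, so 2^m ≥ 12m^3.
Then 2^(m + 1) = 2·(2^m) ≥ 2·(12m^3).
Also, for m ≥ 16 we have 2·(12m^3) ≥ 12(m+1)^3, since 2 ≥ (1 + 1/m)^3 for all m ≥ 16.
Combining, 2^(m + 1) ≥ 12(m+1)^3.
This completes the induction.
Hence the smallest such M is 16.

M = 16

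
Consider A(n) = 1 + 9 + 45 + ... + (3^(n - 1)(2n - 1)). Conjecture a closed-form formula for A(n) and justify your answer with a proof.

We claim A(n) = 3^n(n - 1) + 1 for all n ≥ 1.
When n = 1: A(1) = 1, and the closed form gives 1. They agree.
Suppose the result is true for n = k, so A(k) = 3^k(k - 1) + 1.
Then A(k+1) = A(k) + (3^k(2k + 1)) = (3^k(k - 1) + 1) + (3^k(2k + 1)).
Simplifying, A(k+1) = 3^(k + 1)k + 1 = 3^(k+1)((k+1) - 1) + 1,
which is the closed form with n = k+1.
Hence, by induction on n, the claim holds for every n ≥ 1.

A(n) = 3^n(n - 1) + 1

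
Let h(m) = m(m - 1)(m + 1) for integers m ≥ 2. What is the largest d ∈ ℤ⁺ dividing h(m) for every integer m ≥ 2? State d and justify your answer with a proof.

d = 6

Computing the first values: h(2) = 6 and h(3) = 24; gcd(6, 24) = 6, so d ≤ 6.
We prove 6 | m(m - 1)(m + 1) for all m ≥ 2 by induction on m.
Base step (m = 2): h(2) = 6 = 6·(1), so 6 | h(2).
Suppose the result is true for m = k, i.e. 6 | h(k). Then
h(k+1) − h(k) = k·(k+1)·(k+2) − (k-1)·k·(k+1) = k·(k+1)·[(k+2) − (k-1)] = 3·k·(k+1). The product of 2 consecutive integers is divisible by (2)! = 2, so h(k+1) − h(k) is divisible by 3·2 = 6. By the inductive hypothesis 6 | h(k), hence 6 | h(k+1).
By induction, the statement is established for all m ≥ 2.
Therefore the largest such d is 6.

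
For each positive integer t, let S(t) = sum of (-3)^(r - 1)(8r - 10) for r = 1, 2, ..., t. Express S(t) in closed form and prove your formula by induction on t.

We claim S(t) = 2(-3)^t(-t + 1) - 2 for all t ≥ 1.
For the base case t = 1: S(1) = -2, and the closed form gives -2. They agree.
Suppose the result is true for t = r, so S(r) = 2(-3)^r(-r + 1) - 2.
Then S(r+1) = S(r) + ((-3)^r(8r - 2)) = (2(-3)^r(-r + 1) - 2) + ((-3)^r(8r - 2)).
Simplifying, S(r+1) = 6(-3)^r·r - 2 = 2(-3)^(r+1)(-(r+1) + 1) - 2,
which is the closed form with t = r+1.
Hence, by induction on t, the claim holds for every t ≥ 1.

S(t) = 2(-3)^t(-t + 1) - 2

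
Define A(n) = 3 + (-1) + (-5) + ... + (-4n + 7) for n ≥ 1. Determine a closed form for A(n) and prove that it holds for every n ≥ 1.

We claim A(n) = -n(2n - 5) for all n ≥ 1.
Base case (n = 1): A(1) = 3, and the closed form gives 3. They agree.
For the inductive step, assume it holds for an arbitrary i ≥ 1, so A(i) = i(-2i + 5).
Then A(i+1) = A(i) + (-4i + 3) = (i(-2i + 5)) + (-4i + 3).
Simplifying, A(i+1) = -(i + 1)(2i - 3) = -(i+1)(2(i+1) - 5),
which is the closed form with n = i+1.
By induction, the statement is established for all n ≥ 1.

A(n) = -n(2n - 5)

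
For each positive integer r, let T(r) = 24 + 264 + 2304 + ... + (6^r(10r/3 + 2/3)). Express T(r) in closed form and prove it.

T(r) = 4·6^r·r

We claim T(r) = 4·6^r·r for all r ≥ 1.
For the base case r = 1: T(1) = 24, and the closed form gives 24. They agree.
Inductive step: assume the claim holds for r = j, so T(j) = 4·6^j·j.
Then T(j+1) = T(j) + (6^j(20j + 24)) = (4·6^j·j) + (6^j(20j + 24)).
Simplifying, T(j+1) = 24·6^j(j + 1) = 4·6^(j+1)·(j+1),
which is the closed form with r = j+1.
This completes the induction.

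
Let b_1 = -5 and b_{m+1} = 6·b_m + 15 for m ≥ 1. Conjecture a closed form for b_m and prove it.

Computing the first terms: b_1 = -5, b_2 = -15, b_3 = -75. This suggests b_m = -2·6^(m - 1) - 3.
Base case (m = 1): the formula gives -5 = -5 = b_1.
For the inductive step, assume it holds for an arbitrary k ≥ 1, so b_k = -2·6^(k - 1) - 3.
Then b_{k+1} = 6·b_k + 15 = 6·(-2·6^(k - 1) - 3) + 15 = -2·6^k - 3 = -2·6^((k+1) - 1) - 3,
which is the claimed formula at m = k+1.
Hence, by induction on m, the claim holds for every m ≥ 1.

b_m = -2·6^(m - 1) - 3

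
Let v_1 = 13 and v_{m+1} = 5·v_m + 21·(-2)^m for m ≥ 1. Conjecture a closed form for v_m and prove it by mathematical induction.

v_m = -3(-2)^m + 7·5^(m - 1)

Computing the first terms: v_1 = 13, v_2 = 23, v_3 = 199. This suggests v_m = -3(-2)^m + 7·5^(m - 1).
Base case (m = 1): the formula gives 13 = 13 = v_1.
Suppose the result is true for m = i, so v_i = -3(-2)^i + 7·5^(i - 1).
Then v_{i+1} = 5·v_i + 21·(-2)^i = 5·(-3(-2)^i + 7·5^(i - 1)) + 21·(-2)^i = -3(-2)^(i + 1) + 7·5^i = -3(-2)^(i+1) + 7·5^((i+1) - 1),
which is the claimed formula at m = i+1.
By induction, the statement is established for all m ≥ 1.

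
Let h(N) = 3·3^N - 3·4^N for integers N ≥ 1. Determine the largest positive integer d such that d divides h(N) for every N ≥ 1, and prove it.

Computing the first values: h(1) = -3 and h(2) = -21; gcd(-3, -21) = 3, so d ≤ 3.
We prove 3 | 3·3^N - 3·4^N for all N ≥ 1 by induction on N.
Base case (N = 1): h(1) = -3 = 3·(-1), so 3 | h(1).
For the inductive step, assume it holds for an arbitrary k ≥ 1, i.e. 3 | h(k). Then
h(k+1) − 4·h(k) = (3·3^(k+1) - 3·4^(k+1)) − 4·(3·3^k - 3·4^k) = (3)·3^k·(3 − 4) = (-3)·3^k. Since 3 | h(k) by the inductive hypothesis, 3 | 4·h(k); and 3 | -3 since -3 = 3·-1. Therefore 3 | h(k+1).
This completes the induction.
Therefore the largest such d is 3.

d = 3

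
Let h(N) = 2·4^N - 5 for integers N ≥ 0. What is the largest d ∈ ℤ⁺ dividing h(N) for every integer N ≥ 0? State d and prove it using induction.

d = 3

Computing the first values: h(0) = -3 and h(1) = 3; gcd(-3, 3) = 3, so d ≤ 3.
We prove 3 | 2·4^N - 5 for all N ≥ 0 by induction on N.
When N = 0: h(0) = -3 = 3·(-1), so 3 | h(0).
Suppose the result is true for N = i, i.e. 3 | h(i). Then
h(i+1) = 2·4^(i+1) - 5 = 4·(2·4^i - 5) + 15 = 4·h(i) + 15. The first term is divisible by 3 by the inductive hypothesis, and 15 is divisible by 3. Hence 3 | h(i+1).
This completes the induction.
Therefore the largest such d is 3.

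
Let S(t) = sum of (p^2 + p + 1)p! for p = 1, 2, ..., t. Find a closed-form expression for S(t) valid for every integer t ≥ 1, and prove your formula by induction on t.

S(t) = (t + 1)(t + 1)! - 1

We claim S(t) = (t + 1)(t + 1)! - 1 for all t ≥ 1.
Base case (t = 1): S(1) = 3, and the closed form gives 3. They agree.
Inductive step: suppose the statement holds for some p ≥ 1, so S(p) = (p + 1)(p + 1)! - 1.
Then S(p+1) = S(p) + ((p^2 + 3p + 3)(p + 1)!) = ((p + 1)(p + 1)! - 1) + ((p^2 + 3p + 3)(p + 1)!).
Simplifying, S(p+1) = ((p+1) + 1)((p+1) + 1)! - 1,
which is the closed form with t = p+1.
Hence, by induction on t, the claim holds for every t ≥ 1.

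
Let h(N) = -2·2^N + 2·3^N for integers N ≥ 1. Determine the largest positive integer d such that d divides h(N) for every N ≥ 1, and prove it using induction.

Computing the first values: h(1) = 2 and h(2) = 10; gcd(2, 10) = 2, so d ≤ 2.
We prove 2 | -2·2^N + 2·3^N for all N ≥ 1 by induction on N.
For the base case N = 1: h(1) = 2 = 2·(1), so 2 | h(1).
For the inductive step, assume it holds for an arbitrary m ≥ 1, i.e. 2 | h(m). Then
h(m+1) − 3·h(m) = (-2·2^(m+1) + 2·3^(m+1)) − 3·(-2·2^m + 2·3^m) = (-2)·2^m·(2 − 3) = (2)·2^m. Since 2 | h(m) by the inductive hypothesis, 2 | 3·h(m); and 2 | 2 since 2 = 2·1. Therefore 2 | h(m+1).
By induction, the statement is established for all N ≥ 1.
Therefore the largest such d is 2.

d = 2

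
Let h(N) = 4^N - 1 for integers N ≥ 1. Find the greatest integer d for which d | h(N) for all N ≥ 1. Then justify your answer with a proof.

Computing the first values: h(1) = 3 and h(2) = 15; gcd(3, 15) = 3, so d ≤ 3.
We prove 3 | 4^N - 1 for all N ≥ 1 by induction on N.
Base step (N = 1): h(1) = 3 = 3·(1), so 3 | h(1).
Inductive step: suppose the statement holds for some p ≥ 1, i.e. 3 | h(p). Then
4^{p+1} − 1^{p+1} = 4·4^p − 1·1^p = 4·(4^p − 1^p) + (3)·1^p. The first term is divisible by 3 by the inductive hypothesis, and the second term (3)·1^p is divisible by 3 since 3 | 3. Hence 3 | h(p+1).
By the principle of mathematical induction, the result holds for all N ≥ 1.
Therefore the largest such d is 3.

d = 3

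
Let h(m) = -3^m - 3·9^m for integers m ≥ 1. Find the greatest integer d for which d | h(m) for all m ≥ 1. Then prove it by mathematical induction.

Computing the first values: h(1) = -30 and h(2) = -252; gcd(-30, -252) = 6, so d ≤ 6.
We prove 6 | -3^m - 3·9^m for all m ≥ 1 by induction on m.
Base step (m = 1): h(1) = -30 = 6·(-5), so 6 | h(1).
Inductive step: suppose the statement holds for some i ≥ 1, i.e. 6 | h(i). Then
h(i+1) − 9·h(i) = (-3^(i+1) - 3·9^(i+1)) − 9·(-3^i - 3·9^i) = (-1)·3^i·(3 − 9) = (6)·3^i. Since 6 | h(i) by the inductive hypothesis, 6 | 9·h(i); and 6 | 6 since 6 = 6·1. Therefore 6 | h(i+1).
Hence, by induction on m, the claim holds for every m ≥ 1.
Therefore the largest such d is 6.

d = 6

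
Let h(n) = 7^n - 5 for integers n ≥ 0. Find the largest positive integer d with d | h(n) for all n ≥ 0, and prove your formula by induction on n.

Computing the first values: h(0) = -4 and h(1) = 2; gcd(-4, 2) = 2, so d ≤ 2.
We prove 2 | 7^n - 5 for all n ≥ 0 by induction on n.
Base case (n = 0): h(0) = -4 = 2·(-2), so 2 | h(0).
Inductive step: suppose the statement holds for some k ≥ 0, i.e. 2 | h(k). Then
h(k+1) = 7^(k+1) - 5 = 7·(7^k - 5) + 30 = 7·h(k) + 30. The first term is divisible by 2 by the inductive hypothesis, and 30 is divisible by 2. Hence 2 | h(k+1).
This completes the induction.
Therefore the largest such d is 2.

d = 2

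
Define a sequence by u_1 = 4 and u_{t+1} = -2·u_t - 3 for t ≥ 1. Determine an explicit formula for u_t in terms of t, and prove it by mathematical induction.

Computing the first terms: u_1 = 4, u_2 = -11, u_3 = 19. This suggests u_t = 5(-2)^(t - 1) - 1.
For the base case t = 1: the formula gives 4 = 4 = u_1.
Inductive step: assume the claim holds for t = r, so u_r = 5(-2)^(r - 1) - 1.
Then u_{r+1} = -2·u_r - 3 = -2·(5(-2)^(r - 1) - 1) - 3 = 5(-2)^r - 1 = 5(-2)^((r+1) - 1) - 1,
which is the claimed formula at t = r+1.
By the principle of mathematical induction, the result holds for all t ≥ 1.

u_t = 5(-2)^(t - 1) - 1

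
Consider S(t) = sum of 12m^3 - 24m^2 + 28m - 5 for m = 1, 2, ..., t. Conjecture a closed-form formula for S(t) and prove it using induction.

We claim S(t) = t(3t^3 - 2t^2 + 5t + 5) for all t ≥ 1.
When t = 1: S(1) = 11, and the closed form gives 11. They agree.
Inductive step: suppose the statement holds for some m ≥ 1, so S(m) = m(3m^3 - 2m^2 + 5m + 5).
Then S(m+1) = S(m) + (12m^3 + 12m^2 + 16m + 11) = (m(3m^3 - 2m^2 + 5m + 5)) + (12m^3 + 12m^2 + 16m + 11).
Simplifying, S(m+1) = (m + 1)(3m^3 + 7m^2 + 10m + 11) = (m+1)(3(m+1)^3 - 2(m+1)^2 + 5(m+1) + 5),
which is the closed form with t = m+1.
Hence, by induction on t, the claim holds for every t ≥ 1.

S(t) = t(3t^3 - 2t^2 + 5t + 5)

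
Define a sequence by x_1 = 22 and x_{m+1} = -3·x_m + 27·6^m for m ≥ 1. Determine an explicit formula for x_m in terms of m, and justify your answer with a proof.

Computing the first terms: x_1 = 22, x_2 = 96, x_3 = 684. This suggests x_m = 4(-3)^(m - 1) + 3·6^m.
Base step (m = 1): the formula gives 22 = 22 = x_1.
For the inductive step, assume it holds for an arbitrary k ≥ 1, so x_k = 4(-3)^(k - 1) + 3·6^k.
Then x_{k+1} = -3·x_k + 27·6^k = -3·(4(-3)^(k - 1) + 3·6^k) + 27·6^k = 4(-3)^k + 3·6^(k + 1) = 4(-3)^((k+1) - 1) + 3·6^(k+1),
which is the claimed formula at m = k+1.
Hence, by induction on m, the claim holds for every m ≥ 1.

x_m = 4(-3)^(m - 1) + 3·6^m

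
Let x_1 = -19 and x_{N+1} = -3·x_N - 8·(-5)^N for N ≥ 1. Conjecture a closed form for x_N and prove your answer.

x_N = (-3)^(N - 1) + 4(-5)^N

Computing the first terms: x_1 = -19, x_2 = 97, x_3 = -491. This suggests x_N = (-3)^(N - 1) + 4(-5)^N.
For the base case N = 1: the formula gives -19 = -19 = x_1.
Inductive step: suppose the statement holds for some k ≥ 1, so x_k = (-3)^(k - 1) + 4(-5)^k.
Then x_{k+1} = -3·x_k - 8·(-5)^k = -3·((-3)^(k - 1) + 4(-5)^k) - 8·(-5)^k = (-3)^k + 4(-5)^(k + 1) = (-3)^((k+1) - 1) + 4(-5)^(k+1),
which is the claimed formula at N = k+1.
Hence, by induction on N, the claim holds for every N ≥ 1.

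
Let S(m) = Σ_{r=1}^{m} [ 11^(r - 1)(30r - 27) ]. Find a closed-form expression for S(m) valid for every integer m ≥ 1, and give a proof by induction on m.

We claim S(m) = 3·11^m(m - 1) + 3 for all m ≥ 1.
When m = 1: S(1) = 3, and the closed form gives 3. They agree.
For the inductive step, assume it holds for an arbitrary r ≥ 1, so S(r) = 3·11^r(r - 1) + 3.
Then S(r+1) = S(r) + (11^r(30r + 3)) = (3·11^r(r - 1) + 3) + (11^r(30r + 3)).
Simplifying, S(r+1) = 33·11^r·r + 3 = 3·11^(r+1)((r+1) - 1) + 3,
which is the closed form with m = r+1.
This completes the induction.

S(m) = 3·11^m(m - 1) + 3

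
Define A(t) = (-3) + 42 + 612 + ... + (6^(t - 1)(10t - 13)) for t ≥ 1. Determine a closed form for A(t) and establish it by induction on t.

We claim A(t) = 6^t(2t - 3) + 3 for all t ≥ 1.
When t = 1: A(1) = -3, and the closed form gives -3. They agree.
For the inductive step, assume it holds for an arbitrary m ≥ 1, so A(m) = 6^m(2m - 3) + 3.
Then A(m+1) = A(m) + (6^m(10m - 3)) = (6^m(2m - 3) + 3) + (6^m(10m - 3)).
Simplifying, A(m+1) = 12·6^m·m - 6·6^m + 3 = 6^(m+1)(2(m+1) - 3) + 3,
which is the closed form with t = m+1.
By induction, the statement is established for all t ≥ 1.

A(t) = 6^t(2t - 3) + 3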